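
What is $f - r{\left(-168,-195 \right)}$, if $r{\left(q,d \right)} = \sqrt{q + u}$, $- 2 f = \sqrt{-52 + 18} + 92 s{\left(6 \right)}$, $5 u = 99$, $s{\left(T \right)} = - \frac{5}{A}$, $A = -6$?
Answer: $- \frac{115}{3} - \frac{i \sqrt{34}}{2} - \frac{i \sqrt{3705}}{5} \approx -38.333 - 15.089 i$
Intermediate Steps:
$s{\left(T \right)} = \frac{5}{6}$ ($s{\left(T \right)} = - \frac{5}{-6} = \left(-5\right) \left(- \frac{1}{6}\right) = \frac{5}{6}$)
$u = \frac{99}{5}$ ($u = \frac{1}{5} \cdot 99 = \frac{99}{5} \approx 19.8$)
$f = - \frac{115}{3} - \frac{i \sqrt{34}}{2}$ ($f = - \frac{\sqrt{-52 + 18} + 92 \cdot \frac{5}{6}}{2} = - \frac{\sqrt{-34} + \frac{230}{3}}{2} = - \frac{i \sqrt{34} + \frac{230}{3}}{2} = - \frac{\frac{230}{3} + i \sqrt{34}}{2} = - \frac{115}{3} - \frac{i \sqrt{34}}{2} \approx -38.333 - 2.9155 i$)
$r{\left(q,d \right)} = \sqrt{\frac{99}{5} + q}$ ($r{\left(q,d \right)} = \sqrt{q + \frac{99}{5}} = \sqrt{\frac{99}{5} + q}$)
$f - r{\left(-168,-195 \right)} = \left(- \frac{115}{3} - \frac{i \sqrt{34}}{2}\right) - \frac{\sqrt{495 + 25 \left(-168\right)}}{5} = \left(- \frac{115}{3} - \frac{i \sqrt{34}}{2}\right) - \frac{\sqrt{495 - 4200}}{5} = \left(- \frac{115}{3} - \frac{i \sqrt{34}}{2}\right) - \frac{\sqrt{-3705}}{5} = \left(- \frac{115}{3} - \frac{i \sqrt{34}}{2}\right) - \frac{i \sqrt{3705}}{5} = - \frac{115}{3} - \frac{i \sqrt{34}}{2} - \frac{i \sqrt{3705}}{5}$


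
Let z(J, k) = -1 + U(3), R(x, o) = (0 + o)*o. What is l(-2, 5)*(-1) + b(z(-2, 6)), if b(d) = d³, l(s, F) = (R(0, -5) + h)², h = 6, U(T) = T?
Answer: -953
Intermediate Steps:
R(x, o) = o² (R(x, o) = o*o = o²)
l(s, F) = 961 (l(s, F) = ((-5)² + 6)² = (25 + 6)² = 31² = 961)
z(J, k) = 2 (z(J, k) = -1 + 3 = 2)
l(-2, 5)*(-1) + b(z(-2, 6)) = 961*(-1) + 2³ = -961 + 8 = -953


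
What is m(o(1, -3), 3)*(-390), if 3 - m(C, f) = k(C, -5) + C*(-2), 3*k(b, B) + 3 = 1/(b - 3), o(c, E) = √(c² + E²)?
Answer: -1170 - 650*√10 ≈ -3225.5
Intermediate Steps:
o(c, E) = √(E² + c²)
k(b, B) = -1 + 1/(3*(-3 + b)) (k(b, B) = -1 + 1/(3*(b - 3)) = -1 + 1/(3*(-3 + b)))
m(C, f) = 3 + 2*C - (10/3 - C)/(-3 + C) (m(C, f) = 3 - ((10/3 - C)/(-3 + C) + C*(-2)) = 3 - ((10/3 - C)/(-3 + C) - 2*C) = 3 - (-2*C + (10/3 - C)/(-3 + C)) = 3 + (2*C - (10/3 - C)/(-3 + C)) = 3 + 2*C - (10/3 - C)/(-3 + C))
m(o(1, -3), 3)*(-390) = ((-37 - 6*√((-3)² + 1²) + 6*(√((-3)² + 1²))²)/(3*(-3 + √((-3)² + 1²))))*(-390) = ((-37 - 6*√(9 + 1) + 6*(√(9 + 1))²)/(3*(-3 + √(9 + 1))))*(-390) = ((-37 - 6*√10 + 6*(√10)²)/(3*(-3 + √10)))*(-390) = ((-37 - 6*√10 + 6*10)/(3*(-3 + √10)))*(-390) = ((-37 - 6*√10 + 60)/(3*(-3 + √10)))*(-390) = ((23 - 6*√10)/(3*(-3 + √10)))*(-390) = -130*(23 - 6*√10)/(-3 + √10)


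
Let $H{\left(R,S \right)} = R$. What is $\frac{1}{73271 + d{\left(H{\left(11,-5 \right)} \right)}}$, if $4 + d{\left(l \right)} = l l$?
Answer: $\frac{1}{73388} \approx 1.3626 \cdot 10^{-5}$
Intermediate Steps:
$d{\left(l \right)} = -4 + l^{2}$ ($d{\left(l \right)} = -4 + l l = -4 + l^{2}$)
$\frac{1}{73271 + d{\left(H{\left(11,-5 \right)} \right)}} = \frac{1}{73271 - \left(4 - 11^{2}\right)} = \frac{1}{73271 + \left(-4 + 121\right)} = \frac{1}{73271 + 117} = \frac{1}{73388}$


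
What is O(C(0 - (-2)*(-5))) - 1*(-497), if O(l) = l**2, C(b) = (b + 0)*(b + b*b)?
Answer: 810497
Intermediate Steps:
C(b) = b*(b + b**2)
O(C(0 - (-2)*(-5))) - 1*(-497) = ((0 - (-2)*(-5))**2*(1 + (0 - (-2)*(-5))))**2 - 1*(-497) = ((0 - 1*10)**2*(1 + (0 - 1*10)))**2 + 497 = ((0 - 10)**2*(1 + (0 - 10)))**2 + 497 = ((-10)**2*(1 - 10))**2 + 497 = (100*(-9))**2 + 497 = (-900)**2 + 497 = 810000 + 497 = 810497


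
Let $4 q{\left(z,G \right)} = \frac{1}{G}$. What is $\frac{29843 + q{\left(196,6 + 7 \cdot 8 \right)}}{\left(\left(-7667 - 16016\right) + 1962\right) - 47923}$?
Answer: $- \frac{7401065}{17271712} \approx -0.42851$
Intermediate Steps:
$q{\left(z,G \right)} = \frac{1}{4 G}$
$\frac{29843 + q{\left(196,6 + 7 \cdot 8 \right)}}{\left(\left(-7667 - 16016\right) + 1962\right) - 47923} = \frac{29843 + \frac{1}{4 \left(6 + 7 \cdot 8\right)}}{\left(\left(-7667 - 16016\right) + 1962\right) - 47923} = \frac{29843 + \frac{1}{4 \left(6 + 56\right)}}{\left(-23683 + 1962\right) - 47923} = \frac{29843 + \frac{1}{4 \cdot 62}}{-21721 - 47923} = \frac{29843 + \frac{1}{4} \cdot \frac{1}{62}}{-69644} = \left(29843 + \frac{1}{248}\right) \left(- \frac{1}{69644}\right) = \frac{7401065}{248} \left(- \frac{1}{69644}\right) = - \frac{7401065}{17271712}$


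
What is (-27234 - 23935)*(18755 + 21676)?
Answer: -2068813839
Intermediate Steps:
(-27234 - 23935)*(18755 + 21676) = -51169*40431 = -2068813839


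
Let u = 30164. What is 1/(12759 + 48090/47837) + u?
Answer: 18412116899009/610400373 ≈ 30164.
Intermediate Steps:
1/(12759 + 48090/47837) + u = 1/(12759 + 48090/47837) + 30164 = 1/(610400373/47837) + 30164 = 47837/610400373 + 30164 = 18412116899009/610400373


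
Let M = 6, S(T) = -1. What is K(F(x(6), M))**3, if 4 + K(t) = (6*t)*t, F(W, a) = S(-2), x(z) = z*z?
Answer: 8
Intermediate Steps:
x(z) = z**2
F(W, a) = -1
K(t) = -4 + 6*t**2 (K(t) = -4 + (6*t)*t = -4 + 6*t**2)
K(F(x(6), M))**3 = (-4 + 6*(-1)**2)**3 = (-4 + 6*1)**3 = (-4 + 6)**3 = 2**3 = 8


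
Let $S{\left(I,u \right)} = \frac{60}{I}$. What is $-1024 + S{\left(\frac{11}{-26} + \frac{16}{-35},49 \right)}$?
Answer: $- \frac{291608}{267} \approx -1092.2$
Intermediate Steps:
$-1024 + S{\left(\frac{11}{-26} + \frac{16}{-35},49 \right)} = -1024 + \frac{60}{\frac{11}{-26} + \frac{16}{-35}} = -1024 + \frac{60}{11 \left(- \frac{1}{26}\right) + 16 \left(- \frac{1}{35}\right)} = -1024 + \frac{60}{- \frac{11}{26} - \frac{16}{35}} = -1024 + \frac{60}{- \frac{801}{910}} = -1024 + 60 \left(- \frac{910}{801}\right) = -1024 - \frac{18200}{267} = - \frac{291608}{267}$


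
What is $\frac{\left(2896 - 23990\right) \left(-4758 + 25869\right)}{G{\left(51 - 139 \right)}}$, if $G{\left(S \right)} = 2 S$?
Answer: $\frac{222657717}{88} \approx 2.5302 \cdot 10^{6}$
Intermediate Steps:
$\frac{\left(2896 - 23990\right) \left(-4758 + 25869\right)}{G{\left(51 - 139 \right)}} = \frac{\left(2896 - 23990\right) \left(-4758 + 25869\right)}{2 \left(51 - 139\right)} = \frac{\left(-21094\right) 21111}{2 \left(-88\right)} = - \frac{445315434}{-176} = \left(-445315434\right) \left(- \frac{1}{176}\right) = \frac{222657717}{88}$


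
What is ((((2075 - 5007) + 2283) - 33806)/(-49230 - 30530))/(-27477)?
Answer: -2297/146104368 ≈ -1.5722e-5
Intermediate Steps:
((((2075 - 5007) + 2283) - 33806)/(-49230 - 30530))/(-27477) = (((-2932 + 2283) - 33806)/(-79760))*(-1/27477) = ((-649 - 33806)*(-1/79760))*(-1/27477) = -34455*(-1/79760)*(-1/27477) = (6891/15952)*(-1/27477) = -2297/146104368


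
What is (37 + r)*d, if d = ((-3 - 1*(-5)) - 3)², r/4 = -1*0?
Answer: 37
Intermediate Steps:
r = 0 (r = 4*(-1*0) = 4*0 = 0)
d = 1 (d = ((-3 + 5) - 3)² = (2 - 3)² = (-1)² = 1)
(37 + r)*d = (37 + 0)*1 = 37*1 = 37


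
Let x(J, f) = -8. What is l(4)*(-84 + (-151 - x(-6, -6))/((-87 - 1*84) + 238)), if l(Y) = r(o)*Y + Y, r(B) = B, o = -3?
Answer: 46168/67 ≈ 689.07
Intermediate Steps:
l(Y) = -2*Y (l(Y) = -3*Y + Y = -2*Y)
l(4)*(-84 + (-151 - x(-6, -6))/((-87 - 1*84) + 238)) = (-2*4)*(-84 + (-151 - 1*(-8))/((-87 - 1*84) + 238)) = -8*(-84 + (-151 + 8)/((-87 - 84) + 238)) = -8*(-84 - 143/(-171 + 238)) = -8*(-84 - 143/67) = -8*(-5771/67) = 46168/67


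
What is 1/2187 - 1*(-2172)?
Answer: 4750165/2187 ≈ 2172.0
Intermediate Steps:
1/2187 - 1*(-2172) = 1/2187 + 2172 = 4750165/2187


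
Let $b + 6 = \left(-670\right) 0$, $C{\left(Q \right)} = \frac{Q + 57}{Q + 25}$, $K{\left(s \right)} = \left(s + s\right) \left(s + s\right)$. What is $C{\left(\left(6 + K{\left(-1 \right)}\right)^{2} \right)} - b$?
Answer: $\frac{907}{125} \approx 7.256$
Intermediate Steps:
$K{\left(s \right)} = 4 s^{2}$ ($K{\left(s \right)} = 2 s 2 s = 4 s^{2}$)
$C{\left(Q \right)} = \frac{57 + Q}{25 + Q}$
$b = -6$ ($b = -6 - 0 = -6 + 0 = -6$)
$C{\left(\left(6 + K{\left(-1 \right)}\right)^{2} \right)} - b = \frac{57 + \left(6 + 4 \left(-1\right)^{2}\right)^{2}}{25 + \left(6 + 4 \left(-1\right)^{2}\right)^{2}} - -6 = \frac{57 + \left(6 + 4 \cdot 1\right)^{2}}{25 + \left(6 + 4 \cdot 1\right)^{2}} + 6 = \frac{57 + \left(6 + 4\right)^{2}}{25 + \left(6 + 4\right)^{2}} + 6 = \frac{57 + 10^{2}}{25 + 10^{2}} + 6 = \frac{57 + 100}{25 + 100} + 6 = \frac{1}{125} \cdot 157 + 6 = \frac{157}{125} + 6 = \frac{907}{125}$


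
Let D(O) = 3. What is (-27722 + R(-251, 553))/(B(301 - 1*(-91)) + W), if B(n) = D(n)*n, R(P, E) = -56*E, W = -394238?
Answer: 29345/196531 ≈ 0.14931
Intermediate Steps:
B(n) = 3*n
(-27722 + R(-251, 553))/(B(301 - 1*(-91)) + W) = (-27722 - 56*553)/(3*(301 - 1*(-91)) - 394238) = (-27722 - 30968)/(3*(301 + 91) - 394238) = -58690/(3*392 - 394238) = -58690/(1176 - 394238) = -58690/(-393062) = -58690*(-1/393062) = 29345/196531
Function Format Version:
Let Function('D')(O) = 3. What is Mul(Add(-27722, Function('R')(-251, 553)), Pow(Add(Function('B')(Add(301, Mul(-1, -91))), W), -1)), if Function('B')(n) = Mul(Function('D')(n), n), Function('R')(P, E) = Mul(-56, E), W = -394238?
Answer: Rational(29345, 196531) ≈ 0.14931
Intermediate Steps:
Function('B')(n) = Mul(3, n)
Mul(Add(-27722, Function('R')(-251, 553)), Pow(Add(Function('B')(Add(301, Mul(-1, -91))), W), -1)) = Mul(Add(-27722, Mul(-56, 553)), Pow(Add(Mul(3, Add(301, Mul(-1, -91))), -394238), -1)) = Mul(Add(-27722, -30968), Pow(Add(Mul(3, Add(301, 91)), -394238), -1)) = Mul(-58690, Pow(Add(Mul(3, 392), -394238), -1)) = Mul(-58690, Pow(Add(1176, -394238), -1)) = Mul(-58690, Pow(-393062, -1)) = Mul(-58690, Rational(-1, 393062)) = Rational(29345, 196531)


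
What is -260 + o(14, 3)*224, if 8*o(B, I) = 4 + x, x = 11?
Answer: 160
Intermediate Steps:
o(B, I) = 15/8 (o(B, I) = (4 + 11)/8 = (1/8)*15 = 15/8)
-260 + o(14, 3)*224 = -260 + (15/8)*224 = -260 + 420 = 160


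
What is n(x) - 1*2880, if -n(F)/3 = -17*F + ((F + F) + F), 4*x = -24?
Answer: -3132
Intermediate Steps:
x = -6 (x = (¼)*(-24) = -6)
n(F) = 42*F (n(F) = -3*(-17*F + ((F + F) + F)) = -3*(-17*F + (2*F + F)) = -3*(-17*F + 3*F) = -(-42)*F = 42*F)
n(x) - 1*2880 = 42*(-6) - 1*2880 = -252 - 2880 = -3132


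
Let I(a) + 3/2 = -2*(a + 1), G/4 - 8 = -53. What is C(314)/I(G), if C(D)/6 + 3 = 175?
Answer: 2064/713 ≈ 2.8948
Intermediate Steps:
G = -180 (G = 32 + 4*(-53) = 32 - 212 = -180)
I(a) = -7/2 - 2*a (I(a) = -3/2 - 2*(a + 1) = -3/2 - 2*(1 + a) = -3/2 + (-2 - 2*a) = -7/2 - 2*a)
C(D) = 1032 (C(D) = -18 + 6*175 = -18 + 1050 = 1032)
C(314)/I(G) = 1032/(-7/2 - 2*(-180)) = 1032/(-7/2 + 360) = 1032/(713/2) = 1032*(2/713) = 2064/713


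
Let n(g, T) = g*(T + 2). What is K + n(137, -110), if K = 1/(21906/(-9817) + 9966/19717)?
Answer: -4943306048269/334084380 ≈ -14797.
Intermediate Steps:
n(g, T) = g*(2 + T)
K = -193561789/334084380 (K = 1/(21906*(-1/9817) + 9966*(1/19717)) = 1/(-21906/9817 + 9966/19717) = 1/(-334084380/193561789) = -193561789/334084380 ≈ -0.57938)
K + n(137, -110) = -193561789/334084380 + 137*(2 - 110) = -193561789/334084380 + 137*(-108) = -193561789/334084380 - 14796 = -4943306048269/334084380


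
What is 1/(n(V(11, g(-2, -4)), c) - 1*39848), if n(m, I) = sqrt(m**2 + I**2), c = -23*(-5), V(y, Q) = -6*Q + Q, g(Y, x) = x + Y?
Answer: -39848/1587848979 - 5*sqrt(565)/1587848979 ≈ -2.5170e-5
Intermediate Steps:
g(Y, x) = Y + x
V(y, Q) = -5*Q
c = 115
n(m, I) = sqrt(I**2 + m**2)
1/(n(V(11, g(-2, -4)), c) - 1*39848) = 1/(sqrt(115**2 + (-5*(-2 - 4))**2) - 1*39848) = 1/(sqrt(13225 + (-5*(-6))**2) - 39848) = 1/(sqrt(13225 + 30**2) - 39848) = 1/(sqrt(13225 + 900) - 39848) = 1/(sqrt(14125) - 39848) = 1/(5*sqrt(565) - 39848) = 1/(-39848 + 5*sqrt(565))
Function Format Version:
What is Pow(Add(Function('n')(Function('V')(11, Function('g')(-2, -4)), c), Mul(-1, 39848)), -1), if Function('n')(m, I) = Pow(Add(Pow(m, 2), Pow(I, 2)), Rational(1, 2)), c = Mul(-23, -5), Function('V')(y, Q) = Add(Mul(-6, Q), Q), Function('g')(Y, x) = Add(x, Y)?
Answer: Add(Rational(-39848, 1587848979), Mul(Rational(-5, 1587848979), Pow(565, Rational(1, 2)))) ≈ -2.5170e-5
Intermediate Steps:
Function('g')(Y, x) = Add(Y, x)
Function('V')(y, Q) = Mul(-5, Q)
c = 115
Function('n')(m, I) = Pow(Add(Pow(I, 2), Pow(m, 2)), Rational(1, 2))
Pow(Add(Function('n')(Function('V')(11, Function('g')(-2, -4)), c), Mul(-1, 39848)), -1) = Pow(Add(Pow(Add(Pow(115, 2), Pow(Mul(-5, Add(-2, -4)), 2)), Rational(1, 2)), Mul(-1, 39848)), -1) = Pow(Add(Pow(Add(13225, Pow(Mul(-5, -6), 2)), Rational(1, 2)), -39848), -1) = Pow(Add(Pow(Add(13225, Pow(30, 2)), Rational(1, 2)), -39848), -1) = Pow(Add(Pow(Add(13225, 900), Rational(1, 2)), -39848), -1) = Pow(Add(Pow(14125, Rational(1, 2)), -39848), -1) = Pow(Add(Mul(5, Pow(565, Rational(1, 2))), -39848), -1) = Pow(Add(-39848, Mul(5, Pow(565, Rational(1, 2)))), -1)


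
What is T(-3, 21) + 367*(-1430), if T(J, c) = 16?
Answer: -524794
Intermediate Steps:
T(-3, 21) + 367*(-1430) = 16 + 367*(-1430) = 16 - 524810 = -524794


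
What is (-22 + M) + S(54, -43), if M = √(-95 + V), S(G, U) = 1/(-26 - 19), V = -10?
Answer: -991/45 + I*√105 ≈ -22.022 + 10.247*I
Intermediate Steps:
S(G, U) = -1/45 (S(G, U) = 1/(-45) = -1/45)
M = I*√105 (M = √(-95 - 10) = √(-105) = I*√105 ≈ 10.247*I)
(-22 + M) + S(54, -43) = (-22 + I*√105) - 1/45 = -991/45 + I*√105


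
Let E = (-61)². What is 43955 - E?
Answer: 40234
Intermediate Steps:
E = 3721
43955 - E = 43955 - 1*3721 = 43955 - 3721 = 40234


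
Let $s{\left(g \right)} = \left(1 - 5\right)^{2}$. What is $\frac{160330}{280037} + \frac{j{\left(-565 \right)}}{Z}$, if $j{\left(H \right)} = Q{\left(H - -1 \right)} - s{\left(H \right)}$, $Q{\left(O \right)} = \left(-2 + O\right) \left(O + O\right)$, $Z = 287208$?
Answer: $\frac{28104080078}{10053608337} \approx 2.7954$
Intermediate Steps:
$s{\left(g \right)} = 16$ ($s{\left(g \right)} = \left(-4\right)^{2} = 16$)
$Q{\left(O \right)} = 2 O \left(-2 + O\right)$ ($Q{\left(O \right)} = \left(-2 + O\right) 2 O = 2 O \left(-2 + O\right)$)
$j{\left(H \right)} = -16 + 2 \left(1 + H\right) \left(-1 + H\right)$ ($j{\left(H \right)} = 2 \left(H - -1\right) \left(-2 + \left(H - -1\right)\right) - 16 = 2 \left(H + 1\right) \left(-2 + \left(H + 1\right)\right) - 16 = 2 \left(1 + H\right) \left(-2 + \left(1 + H\right)\right) - 16 = 2 \left(1 + H\right) \left(-1 + H\right) - 16 = -16 + 2 \left(1 + H\right) \left(-1 + H\right)$)
$\frac{160330}{280037} + \frac{j{\left(-565 \right)}}{Z} = \frac{160330}{280037} + \frac{-18 + 2 \left(-565\right)^{2}}{287208} = 160330 \cdot \frac{1}{280037} + \left(-18 + 2 \cdot 319225\right) \frac{1}{287208} = \frac{160330}{280037} + \left(-18 + 638450\right) \frac{1}{287208} = \frac{160330}{280037} + 638432 \cdot \frac{1}{287208} = \frac{160330}{280037} + \frac{79804}{35901} = \frac{28104080078}{10053608337}$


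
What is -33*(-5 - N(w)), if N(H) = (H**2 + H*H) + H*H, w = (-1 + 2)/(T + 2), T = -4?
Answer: 759/4 ≈ 189.75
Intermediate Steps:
w = -1/2 (w = (-1 + 2)/(-4 + 2) = 1/(-2) = 1*(-1/2) = -1/2 ≈ -0.50000)
N(H) = 3*H**2 (N(H) = (H**2 + H**2) + H**2 = 2*H**2 + H**2 = 3*H**2)
-33*(-5 - N(w)) = -33*(-5 - 3*(-1/2)**2) = -33*(-5 - 3/4) = -33*(-23/4) = 759/4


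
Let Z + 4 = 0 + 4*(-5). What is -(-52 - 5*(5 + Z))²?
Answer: -1849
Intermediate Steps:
Z = -24 (Z = -4 + (0 + 4*(-5)) = -4 + (0 - 20) = -4 - 20 = -24)
-(-52 - 5*(5 + Z))² = -(-52 - 5*(5 - 24))² = -(-52 - 5*(-19))² = -(-52 + 95)² = -1*43² = -1*1849 = -1849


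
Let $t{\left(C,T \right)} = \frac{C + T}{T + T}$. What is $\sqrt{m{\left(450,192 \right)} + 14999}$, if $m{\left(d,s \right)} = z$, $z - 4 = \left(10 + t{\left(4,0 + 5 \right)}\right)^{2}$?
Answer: $\frac{\sqrt{1512181}}{10} \approx 122.97$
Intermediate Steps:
$t{\left(C,T \right)} = \frac{C + T}{2 T}$
$z = \frac{12281}{100}$ ($z = 4 + \left(10 + \frac{4 + \left(0 + 5\right)}{2 \left(0 + 5\right)}\right)^{2} = 4 + \left(10 + \frac{4 + 5}{2 \cdot 5}\right)^{2} = 4 + \left(10 + \frac{1}{2} \cdot \frac{1}{5} \cdot 9\right)^{2} = 4 + \left(10 + \frac{9}{10}\right)^{2} = 4 + \left(\frac{109}{10}\right)^{2} = 4 + \frac{11881}{100} = \frac{12281}{100} \approx 122.81$)
$m{\left(d,s \right)} = \frac{12281}{100}$
$\sqrt{m{\left(450,192 \right)} + 14999} = \sqrt{\frac{12281}{100} + 14999} = \sqrt{\frac{1512181}{100}} = \frac{\sqrt{1512181}}{10}$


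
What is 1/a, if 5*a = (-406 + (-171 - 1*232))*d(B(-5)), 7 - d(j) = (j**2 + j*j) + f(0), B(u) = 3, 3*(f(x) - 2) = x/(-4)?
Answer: 5/10517 ≈ 0.00047542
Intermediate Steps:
f(x) = 2 - x/12 (f(x) = 2 + (x/(-4))/3 = 2 + (x*(-1/4))/3 = 2 + (-x/4)/3 = 2 - x/12)
d(j) = 5 - 2*j**2 (d(j) = 7 - ((j**2 + j*j) + (2 - 1/12*0)) = 7 - ((j**2 + j**2) + (2 + 0)) = 7 - (2*j**2 + 2) = 7 - (2 + 2*j**2) = 7 + (-2 - 2*j**2) = 5 - 2*j**2)
a = 10517/5 (a = ((-406 + (-171 - 1*232))*(5 - 2*3**2))/5 = ((-406 + (-171 - 232))*(5 - 2*9))/5 = ((-406 - 403)*(5 - 18))/5 = (-809*(-13))/5 = (1/5)*10517 = 10517/5 ≈ 2103.4)
1/a = 1/(10517/5) = 5/10517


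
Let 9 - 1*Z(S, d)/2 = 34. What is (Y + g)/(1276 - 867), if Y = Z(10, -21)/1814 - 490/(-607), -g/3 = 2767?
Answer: -4569677994/225174541 ≈ -20.294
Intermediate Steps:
g = -8301 (g = -3*2767 = -8301)
Z(S, d) = -50 (Z(S, d) = 18 - 2*34 = 18 - 68 = -50)
Y = 429255/550549 (Y = -50/1814 - 490/(-607) = -50*1/1814 - 490*(-1/607) = -25/907 + 490/607 = 429255/550549 ≈ 0.77969)
(Y + g)/(1276 - 867) = (429255/550549 - 8301)/(1276 - 867) = -4569677994/550549/409 = -4569677994/550549*1/409 = -4569677994/225174541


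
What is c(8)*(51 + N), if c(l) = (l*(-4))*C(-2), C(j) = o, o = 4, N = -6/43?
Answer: -279936/43 ≈ -6510.1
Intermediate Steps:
N = -6/43 (N = -6*1/43 = -6/43 ≈ -0.13953)
C(j) = 4
c(l) = -16*l (c(l) = (l*(-4))*4 = -4*l*4 = -16*l)
c(8)*(51 + N) = (-16*8)*(51 - 6/43) = -128*2187/43 = -279936/43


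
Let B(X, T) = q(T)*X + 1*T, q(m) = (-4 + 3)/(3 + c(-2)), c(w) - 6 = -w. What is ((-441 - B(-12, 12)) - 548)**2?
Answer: 121506529/121 ≈ 1.0042e+6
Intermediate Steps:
c(w) = 6 - w
q(m) = -1/11 (q(m) = (-4 + 3)/(3 + (6 - 1*(-2))) = -1/(3 + (6 + 2)) = -1/(3 + 8) = -1/11)
B(X, T) = T - X/11 (B(X, T) = -X/11 + 1*T = -X/11 + T = T - X/11)
((-441 - B(-12, 12)) - 548)**2 = ((-441 - (12 - 1/11*(-12))) - 548)**2 = ((-441 - (12 + 12/11)) - 548)**2 = ((-441 - 1*144/11) - 548)**2 = ((-441 - 144/11) - 548)**2 = (-4995/11 - 548)**2 = (-11023/11)**2 = 121506529/121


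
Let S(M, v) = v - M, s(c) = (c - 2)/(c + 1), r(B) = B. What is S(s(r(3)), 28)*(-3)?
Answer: -333/4 ≈ -83.250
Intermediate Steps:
s(c) = (-2 + c)/(1 + c)
S(s(r(3)), 28)*(-3) = (28 - (-2 + 3)/(1 + 3))*(-3) = (28 - 1/4)*(-3) = (28 - 1*¼)*(-3) = (28 - ¼)*(-3) = (111/4)*(-3) = -333/4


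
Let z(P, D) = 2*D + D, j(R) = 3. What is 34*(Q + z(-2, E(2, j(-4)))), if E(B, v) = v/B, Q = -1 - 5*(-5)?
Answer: 969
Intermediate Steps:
Q = 24 (Q = -1 + 25 = 24)
z(P, D) = 3*D
34*(Q + z(-2, E(2, j(-4)))) = 34*(24 + 3*(3/2)) = 34*(24 + 9/2) = 34*(57/2) = 969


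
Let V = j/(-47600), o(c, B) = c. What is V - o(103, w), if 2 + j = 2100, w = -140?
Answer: -2452449/23800 ≈ -103.04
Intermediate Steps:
j = 2098 (j = -2 + 2100 = 2098)
V = -1049/23800 (V = 2098/(-47600) = 2098*(-1/47600) = -1049/23800 ≈ -0.044076)
V - o(103, w) = -1049/23800 - 1*103 = -1049/23800 - 103 = -2452449/23800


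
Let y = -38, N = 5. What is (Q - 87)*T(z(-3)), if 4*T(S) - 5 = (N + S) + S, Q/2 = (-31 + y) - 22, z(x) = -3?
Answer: -269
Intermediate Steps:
Q = -182 (Q = 2*((-31 - 38) - 22) = 2*(-69 - 22) = 2*(-91) = -182)
T(S) = 5/2 + S/2 (T(S) = 5/4 + ((5 + S) + S)/4 = 5/4 + (5 + 2*S)/4 = 5/4 + (5/4 + S/2) = 5/2 + S/2)
(Q - 87)*T(z(-3)) = (-182 - 87)*(5/2 + (½)*(-3)) = -269*(5/2 - 3/2) = -269*1 = -269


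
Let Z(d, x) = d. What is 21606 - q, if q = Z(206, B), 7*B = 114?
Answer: 21400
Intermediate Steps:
B = 114/7 (B = (⅐)*114 = 114/7 ≈ 16.286)
q = 206
21606 - q = 21606 - 1*206 = 21606 - 206 = 21400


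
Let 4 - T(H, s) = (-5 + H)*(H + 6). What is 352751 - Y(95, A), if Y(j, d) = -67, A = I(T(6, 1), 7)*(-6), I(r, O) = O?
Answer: 352818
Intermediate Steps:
T(H, s) = 4 - (-5 + H)*(6 + H) (T(H, s) = 4 - (-5 + H)*(H + 6) = 4 - (-5 + H)*(6 + H))
A = -42 (A = 7*(-6) = -42)
352751 - Y(95, A) = 352751 - 1*(-67) = 352751 + 67 = 352818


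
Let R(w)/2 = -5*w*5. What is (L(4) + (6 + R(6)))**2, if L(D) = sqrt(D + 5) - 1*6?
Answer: 88209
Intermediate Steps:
R(w) = -50*w (R(w) = 2*(-5*w*5) = 2*(-25*w) = -50*w)
L(D) = -6 + sqrt(5 + D) (L(D) = sqrt(5 + D) - 6 = -6 + sqrt(5 + D))
(L(4) + (6 + R(6)))**2 = ((-6 + sqrt(5 + 4)) + (6 - 50*6))**2 = ((-6 + sqrt(9)) + (6 - 300))**2 = ((-6 + 3) - 294)**2 = (-3 - 294)**2 = (-297)**2 = 88209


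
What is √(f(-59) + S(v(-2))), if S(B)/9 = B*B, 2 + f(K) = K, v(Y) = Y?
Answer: 5*I ≈ 5.0*I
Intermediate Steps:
f(K) = -2 + K
S(B) = 9*B² (S(B) = 9*(B*B) = 9*B²)
√(f(-59) + S(v(-2))) = √((-2 - 59) + 9*(-2)²) = √(-61 + 9*4) = √(-61 + 36) = √(-25) = 5*I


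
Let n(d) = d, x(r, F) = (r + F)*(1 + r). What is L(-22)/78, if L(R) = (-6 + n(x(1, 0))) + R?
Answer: -1/3 ≈ -0.33333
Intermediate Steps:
x(r, F) = (1 + r)*(F + r) (x(r, F) = (F + r)*(1 + r) = (1 + r)*(F + r))
L(R) = -4 + R (L(R) = (-6 + (0 + 1 + 1**2 + 0*1)) + R = (-6 + (0 + 1 + 1 + 0)) + R = (-6 + 2) + R = -4 + R)
L(-22)/78 = (-4 - 22)/78 = -26*1/78 = -1/3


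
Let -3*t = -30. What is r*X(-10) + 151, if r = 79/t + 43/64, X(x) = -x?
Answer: 7575/32 ≈ 236.72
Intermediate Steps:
t = 10 (t = -⅓*(-30) = 10)
r = 2743/320 (r = 79/10 + 43/64 = 2743/320 ≈ 8.5719)
r*X(-10) + 151 = 2743*(-1*(-10))/320 + 151 = (2743/320)*10 + 151 = 2743/32 + 151 = 7575/32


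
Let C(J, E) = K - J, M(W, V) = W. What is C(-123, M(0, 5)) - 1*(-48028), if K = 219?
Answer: 48370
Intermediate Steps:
C(J, E) = 219 - J
C(-123, M(0, 5)) - 1*(-48028) = (219 - 1*(-123)) - 1*(-48028) = (219 + 123) + 48028 = 342 + 48028 = 48370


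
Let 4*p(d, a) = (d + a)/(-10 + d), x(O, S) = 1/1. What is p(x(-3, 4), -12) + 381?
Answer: 13727/36 ≈ 381.31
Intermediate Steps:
x(O, S) = 1
p(d, a) = (a + d)/(4*(-10 + d)) (p(d, a) = ((d + a)/(-10 + d))/4 = ((a + d)/(-10 + d))/4 = (a + d)/(4*(-10 + d)))
p(x(-3, 4), -12) + 381 = (-12 + 1)/(4*(-10 + 1)) + 381 = (1/4)*(-11)/(-9) + 381 = (1/4)*(-1/9)*(-11) + 381 = 11/36 + 381 = 13727/36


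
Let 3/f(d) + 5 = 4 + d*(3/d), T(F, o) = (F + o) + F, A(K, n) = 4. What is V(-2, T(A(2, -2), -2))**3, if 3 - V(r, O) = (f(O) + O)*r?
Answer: 5832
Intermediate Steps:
T(F, o) = o + 2*F
f(d) = 3/2 (f(d) = 3/(-5 + (4 + d*(3/d))) = 3/(-5 + (4 + 3)) = 3/(-5 + 7) = 3/2)
V(r, O) = 3 - r*(3/2 + O) (V(r, O) = 3 - (3/2 + O)*r = 3 - r*(3/2 + O))
V(-2, T(A(2, -2), -2))**3 = (3 - 3/2*(-2) - 1*(-2 + 2*4)*(-2))**3 = (3 + 3 - 1*(-2 + 8)*(-2))**3 = (3 + 3 - 1*6*(-2))**3 = (3 + 3 + 12)**3 = 18**3 = 5832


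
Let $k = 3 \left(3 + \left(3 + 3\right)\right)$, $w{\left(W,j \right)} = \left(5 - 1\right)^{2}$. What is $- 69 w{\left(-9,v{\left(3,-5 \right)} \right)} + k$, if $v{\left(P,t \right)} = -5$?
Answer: $-1077$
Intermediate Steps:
$w{\left(W,j \right)} = 16$ ($w{\left(W,j \right)} = 4^{2} = 16$)
$k = 27$ ($k = 3 \left(3 + 6\right) = 3 \cdot 9 = 27$)
$- 69 w{\left(-9,v{\left(3,-5 \right)} \right)} + k = \left(-69\right) 16 + 27 = -1104 + 27 = -1077$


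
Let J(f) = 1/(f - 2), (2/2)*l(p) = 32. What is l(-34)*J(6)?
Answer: 8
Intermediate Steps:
l(p) = 32
J(f) = 1/(-2 + f)
l(-34)*J(6) = 32/(-2 + 6) = 32/4 = 32*(¼) = 8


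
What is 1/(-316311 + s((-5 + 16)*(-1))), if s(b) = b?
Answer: -1/316322 ≈ -3.1613e-6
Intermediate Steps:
1/(-316311 + s((-5 + 16)*(-1))) = 1/(-316311 + (-5 + 16)*(-1)) = 1/(-316311 + 11*(-1)) = 1/(-316311 - 11) = 1/(-316322) = -1/316322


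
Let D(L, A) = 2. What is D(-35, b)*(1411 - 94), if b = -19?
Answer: 2634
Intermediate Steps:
D(-35, b)*(1411 - 94) = 2*(1411 - 94) = 2*1317 = 2634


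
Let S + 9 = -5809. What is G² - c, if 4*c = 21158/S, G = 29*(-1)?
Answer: 9796455/11636 ≈ 841.91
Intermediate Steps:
G = -29
S = -5818 (S = -9 - 5809 = -5818)
c = -10579/11636 (c = (21158/(-5818))/4 = (21158*(-1/5818))/4 = (¼)*(-10579/2909) = -10579/11636 ≈ -0.90916)
G² - c = (-29)² - 1*(-10579/11636) = 841 + 10579/11636 = 9796455/11636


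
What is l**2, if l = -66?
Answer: 4356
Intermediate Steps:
l**2 = (-66)**2 = 4356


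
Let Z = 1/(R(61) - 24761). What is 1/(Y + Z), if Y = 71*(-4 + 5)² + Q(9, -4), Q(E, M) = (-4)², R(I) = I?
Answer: 24700/2148899 ≈ 0.011494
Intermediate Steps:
Q(E, M) = 16
Y = 87 (Y = 71*(-4 + 5)² + 16 = 71*1² + 16 = 71*1 + 16 = 71 + 16 = 87)
Z = -1/24700 (Z = 1/(61 - 24761) = 1/(-24700) = -1/24700 ≈ -4.0486e-5)
1/(Y + Z) = 1/(87 - 1/24700) = 1/(2148899/24700) = 24700/2148899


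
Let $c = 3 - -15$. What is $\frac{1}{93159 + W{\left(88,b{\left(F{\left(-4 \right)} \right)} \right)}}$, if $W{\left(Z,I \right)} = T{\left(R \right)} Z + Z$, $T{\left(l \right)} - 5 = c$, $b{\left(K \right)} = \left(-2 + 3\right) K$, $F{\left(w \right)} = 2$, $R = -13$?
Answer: $\frac{1}{95271} \approx 1.0496 \cdot 10^{-5}$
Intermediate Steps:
$b{\left(K \right)} = K$ ($b{\left(K \right)} = 1 K = K$)
$c = 18$ ($c = 3 + 15 = 18$)
$T{\left(l \right)} = 23$ ($T{\left(l \right)} = 5 + 18 = 23$)
$W{\left(Z,I \right)} = 24 Z$ ($W{\left(Z,I \right)} = 23 Z + Z = 24 Z$)
$\frac{1}{93159 + W{\left(88,b{\left(F{\left(-4 \right)} \right)} \right)}} = \frac{1}{93159 + 24 \cdot 88} = \frac{1}{93159 + 2112} = \frac{1}{95271}$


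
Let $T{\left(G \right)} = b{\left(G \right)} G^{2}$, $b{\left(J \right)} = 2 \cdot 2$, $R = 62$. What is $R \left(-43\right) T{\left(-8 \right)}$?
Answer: $-682496$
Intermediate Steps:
$b{\left(J \right)} = 4$
$T{\left(G \right)} = 4 G^{2}$
$R \left(-43\right) T{\left(-8 \right)} = 62 \left(-43\right) 4 \left(-8\right)^{2} = - 2666 \cdot 4 \cdot 64 = \left(-2666\right) 256 = -682496$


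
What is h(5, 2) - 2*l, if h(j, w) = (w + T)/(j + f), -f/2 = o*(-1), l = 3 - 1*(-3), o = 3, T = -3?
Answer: -133/11 ≈ -12.091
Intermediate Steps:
l = 6 (l = 3 + 3 = 6)
f = 6 (f = -6*(-1) = -2*(-3) = 6)
h(j, w) = (-3 + w)/(6 + j) (h(j, w) = (w - 3)/(j + 6) = (-3 + w)/(6 + j))
h(5, 2) - 2*l = (-3 + 2)/(6 + 5) - 2*6 = -1/11 - 12 = -133/11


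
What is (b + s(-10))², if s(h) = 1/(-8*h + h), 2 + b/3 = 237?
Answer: 2435521201/4900 ≈ 4.9705e+5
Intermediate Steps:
b = 705 (b = -6 + 3*237 = -6 + 711 = 705)
s(h) = -1/(7*h) (s(h) = 1/(-7*h) = -1/(7*h))
(b + s(-10))² = (705 - ⅐/(-10))² = (705 - ⅐*(-⅒))² = (705 + 1/70)² = (49351/70)² = 2435521201/4900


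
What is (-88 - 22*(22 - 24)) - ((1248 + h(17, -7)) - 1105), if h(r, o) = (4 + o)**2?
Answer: -196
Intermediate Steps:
(-88 - 22*(22 - 24)) - ((1248 + h(17, -7)) - 1105) = (-88 - 22*(22 - 24)) - ((1248 + (4 - 7)**2) - 1105) = (-88 - 22*(-2)) - ((1248 + (-3)**2) - 1105) = (-88 + 44) - ((1248 + 9) - 1105) = -44 - (1257 - 1105) = -44 - 1*152 = -44 - 152 = -196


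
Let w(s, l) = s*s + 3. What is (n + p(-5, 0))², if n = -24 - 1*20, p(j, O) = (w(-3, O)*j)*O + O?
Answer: 1936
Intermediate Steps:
w(s, l) = 3 + s² (w(s, l) = s² + 3 = 3 + s²)
p(j, O) = O + 12*O*j (p(j, O) = ((3 + (-3)²)*j)*O + O = ((3 + 9)*j)*O + O = (12*j)*O + O = 12*O*j + O = O + 12*O*j)
n = -44 (n = -24 - 20 = -44)
(n + p(-5, 0))² = (-44 + 0*(1 + 12*(-5)))² = (-44 + 0*(1 - 60))² = (-44 + 0*(-59))² = (-44 + 0)² = (-44)² = 1936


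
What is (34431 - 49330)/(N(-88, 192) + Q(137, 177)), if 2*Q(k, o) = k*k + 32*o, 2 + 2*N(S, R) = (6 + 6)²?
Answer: -29798/24575 ≈ -1.2125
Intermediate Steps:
N(S, R) = 71 (N(S, R) = -1 + (6 + 6)²/2 = -1 + (½)*12² = -1 + (½)*144 = -1 + 72 = 71)
Q(k, o) = k²/2 + 16*o (Q(k, o) = (k*k + 32*o)/2 = (k² + 32*o)/2 = k²/2 + 16*o)
(34431 - 49330)/(N(-88, 192) + Q(137, 177)) = (34431 - 49330)/(71 + ((½)*137² + 16*177)) = -14899/(71 + ((½)*18769 + 2832)) = -14899/(71 + (18769/2 + 2832)) = -14899/(71 + 24433/2) = -14899/24575/2 = -14899*2/24575 = -29798/24575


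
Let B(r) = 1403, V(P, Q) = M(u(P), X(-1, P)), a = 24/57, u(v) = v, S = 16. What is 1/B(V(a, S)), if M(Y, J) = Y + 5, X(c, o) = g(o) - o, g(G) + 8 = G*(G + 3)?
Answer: 1/1403 ≈ 0.00071276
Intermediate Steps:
a = 8/19 (a = 24*(1/57) = 8/19 ≈ 0.42105)
g(G) = -8 + G*(3 + G) (g(G) = -8 + G*(G + 3) = -8 + G*(3 + G))
X(c, o) = -8 + o² + 2*o (X(c, o) = (-8 + o² + 3*o) - o = -8 + o² + 2*o)
M(Y, J) = 5 + Y
V(P, Q) = 5 + P
1/B(V(a, S)) = 1/1403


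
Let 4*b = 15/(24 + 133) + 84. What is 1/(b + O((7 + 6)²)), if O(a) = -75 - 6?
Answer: -628/37665 ≈ -0.016673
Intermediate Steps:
O(a) = -81
b = 13203/628 (b = (15/(24 + 133) + 84)/4 = (15/157 + 84)/4 = (¼)*(13203/157) = 13203/628 ≈ 21.024)
1/(b + O((7 + 6)²)) = 1/(13203/628 - 81) = 1/(-37665/628) = -628/37665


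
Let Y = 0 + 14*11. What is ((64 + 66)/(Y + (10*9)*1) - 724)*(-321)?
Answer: 28332423/122 ≈ 2.3223e+5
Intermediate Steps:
Y = 154 (Y = 0 + 154 = 154)
((64 + 66)/(Y + (10*9)*1) - 724)*(-321) = ((64 + 66)/(154 + (10*9)*1) - 724)*(-321) = (130/(154 + 90*1) - 724)*(-321) = (130/(154 + 90) - 724)*(-321) = (130/244 - 724)*(-321) = (130*(1/244) - 724)*(-321) = (65/122 - 724)*(-321) = -88263/122*(-321) = 28332423/122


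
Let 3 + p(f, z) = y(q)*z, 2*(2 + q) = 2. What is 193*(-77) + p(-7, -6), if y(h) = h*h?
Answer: -14870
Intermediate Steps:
q = -1 (q = -2 + (1/2)*2 = -2 + 1 = -1)
y(h) = h**2
p(f, z) = -3 + z (p(f, z) = -3 + (-1)**2*z = -3 + 1*z = -3 + z)
193*(-77) + p(-7, -6) = 193*(-77) + (-3 - 6) = -14861 - 9 = -14870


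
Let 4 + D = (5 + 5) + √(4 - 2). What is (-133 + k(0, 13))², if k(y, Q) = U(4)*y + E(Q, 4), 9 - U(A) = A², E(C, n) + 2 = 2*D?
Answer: 15137 - 492*√2 ≈ 14441.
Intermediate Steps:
D = 6 + √2 (D = -4 + ((5 + 5) + √(4 - 2)) = -4 + (10 + √2) = 6 + √2 ≈ 7.4142)
E(C, n) = 10 + 2*√2 (E(C, n) = -2 + 2*(6 + √2) = -2 + (12 + 2*√2) = 10 + 2*√2)
U(A) = 9 - A²
k(y, Q) = 10 - 7*y + 2*√2 (k(y, Q) = (9 - 1*4²)*y + (10 + 2*√2) = (9 - 1*16)*y + (10 + 2*√2) = (9 - 16)*y + (10 + 2*√2) = -7*y + (10 + 2*√2) = 10 - 7*y + 2*√2)
(-133 + k(0, 13))² = (-133 + (10 - 7*0 + 2*√2))² = (-133 + (10 + 0 + 2*√2))² = (-133 + (10 + 2*√2))² = (-123 + 2*√2)²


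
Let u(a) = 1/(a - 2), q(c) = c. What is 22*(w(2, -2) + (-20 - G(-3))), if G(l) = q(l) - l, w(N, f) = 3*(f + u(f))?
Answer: -1177/2 ≈ -588.50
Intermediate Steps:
u(a) = 1/(-2 + a)
w(N, f) = 3*f + 3/(-2 + f) (w(N, f) = 3*(f + 1/(-2 + f)) = 3*f + 3/(-2 + f))
G(l) = 0 (G(l) = l - l = 0)
22*(w(2, -2) + (-20 - G(-3))) = 22*(3*(1 - 2*(-2 - 2))/(-2 - 2) + (-20 - 1*0)) = 22*(3*(1 - 2*(-4))/(-4) + (-20 + 0)) = 22*(3*(-¼)*(1 + 8) - 20) = 22*(3*(-¼)*9 - 20) = 22*(-27/4 - 20) = 22*(-107/4) = -1177/2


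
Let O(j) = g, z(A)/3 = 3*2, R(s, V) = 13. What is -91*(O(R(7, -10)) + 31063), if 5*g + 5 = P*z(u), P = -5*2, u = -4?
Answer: -2823366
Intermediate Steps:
z(A) = 18 (z(A) = 3*(3*2) = 3*6 = 18)
P = -10
g = -37 (g = -1 + (-10*18)/5 = -1 + (⅕)*(-180) = -1 - 36 = -37)
O(j) = -37
-91*(O(R(7, -10)) + 31063) = -91*(-37 + 31063) = -91*31026 = -2823366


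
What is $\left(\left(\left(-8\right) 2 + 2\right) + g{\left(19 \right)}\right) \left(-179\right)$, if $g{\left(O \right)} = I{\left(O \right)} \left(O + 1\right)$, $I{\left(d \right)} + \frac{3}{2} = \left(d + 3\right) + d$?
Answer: $-138904$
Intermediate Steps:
$I{\left(d \right)} = \frac{3}{2} + 2 d$ ($I{\left(d \right)} = - \frac{3}{2} + \left(\left(d + 3\right) + d\right) = - \frac{3}{2} + \left(\left(3 + d\right) + d\right) = - \frac{3}{2} + \left(3 + 2 d\right) = \frac{3}{2} + 2 d$)
$g{\left(O \right)} = \left(1 + O\right) \left(\frac{3}{2} + 2 O\right)$ ($g{\left(O \right)} = \left(\frac{3}{2} + 2 O\right) \left(O + 1\right) = \left(\frac{3}{2} + 2 O\right) \left(1 + O\right) = \left(1 + O\right) \left(\frac{3}{2} + 2 O\right)$)
$\left(\left(\left(-8\right) 2 + 2\right) + g{\left(19 \right)}\right) \left(-179\right) = \left(\left(\left(-8\right) 2 + 2\right) + \frac{\left(1 + 19\right) \left(3 + 4 \cdot 19\right)}{2}\right) \left(-179\right) = \left(\left(-16 + 2\right) + \frac{1}{2} \cdot 20 \left(3 + 76\right)\right) \left(-179\right) = \left(-14 + \frac{1}{2} \cdot 20 \cdot 79\right) \left(-179\right) = \left(-14 + 790\right) \left(-179\right) = 776 \left(-179\right) = -138904$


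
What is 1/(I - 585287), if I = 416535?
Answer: -1/168752 ≈ -5.9259e-6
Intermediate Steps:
1/(I - 585287) = 1/(416535 - 585287) = 1/(-168752) = -1/168752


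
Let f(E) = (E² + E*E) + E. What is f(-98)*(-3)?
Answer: -57330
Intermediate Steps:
f(E) = E + 2*E² (f(E) = (E² + E²) + E = 2*E² + E = E + 2*E²)
f(-98)*(-3) = -98*(1 + 2*(-98))*(-3) = -98*(1 - 196)*(-3) = -98*(-195)*(-3) = 19110*(-3) = -57330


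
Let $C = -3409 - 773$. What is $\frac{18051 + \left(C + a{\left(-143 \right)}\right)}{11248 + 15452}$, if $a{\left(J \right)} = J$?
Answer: $\frac{6863}{13350} \approx 0.51408$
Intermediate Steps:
$C = -4182$
$\frac{18051 + \left(C + a{\left(-143 \right)}\right)}{11248 + 15452} = \frac{18051 - 4325}{11248 + 15452} = \frac{18051 - 4325}{26700} = 13726 \cdot \frac{1}{26700} = \frac{6863}{13350}$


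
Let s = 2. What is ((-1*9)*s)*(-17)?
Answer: 306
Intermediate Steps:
((-1*9)*s)*(-17) = (-1*9*2)*(-17) = -9*2*(-17) = -18*(-17) = 306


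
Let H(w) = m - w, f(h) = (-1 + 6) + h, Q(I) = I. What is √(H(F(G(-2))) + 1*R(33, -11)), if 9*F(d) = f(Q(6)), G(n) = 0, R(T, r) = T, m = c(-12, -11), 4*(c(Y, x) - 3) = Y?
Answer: √286/3 ≈ 5.6372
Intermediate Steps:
c(Y, x) = 3 + Y/4
m = 0 (m = 3 + (¼)*(-12) = 3 - 3 = 0)
f(h) = 5 + h
F(d) = 11/9 (F(d) = (5 + 6)/9 = (⅑)*11 = 11/9)
H(w) = -w (H(w) = 0 - w = -w)
√(H(F(G(-2))) + 1*R(33, -11)) = √(-1*11/9 + 1*33) = √(-11/9 + 33) = √(286/9) = √286/3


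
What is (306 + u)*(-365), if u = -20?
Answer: -104390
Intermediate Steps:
(306 + u)*(-365) = (306 - 20)*(-365) = 286*(-365) = -104390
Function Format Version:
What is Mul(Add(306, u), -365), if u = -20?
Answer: -104390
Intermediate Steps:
Mul(Add(306, u), -365) = Mul(Add(306, -20), -365) = Mul(286, -365) = -104390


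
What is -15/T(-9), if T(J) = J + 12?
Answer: -5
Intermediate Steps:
T(J) = 12 + J
-15/T(-9) = -15/(12 - 9) = -15/3 = -15*1/3 = -5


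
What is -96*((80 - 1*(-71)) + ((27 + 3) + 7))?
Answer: -18048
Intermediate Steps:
-96*((80 - 1*(-71)) + ((27 + 3) + 7)) = -96*((80 + 71) + (30 + 7)) = -96*(151 + 37) = -96*188 = -18048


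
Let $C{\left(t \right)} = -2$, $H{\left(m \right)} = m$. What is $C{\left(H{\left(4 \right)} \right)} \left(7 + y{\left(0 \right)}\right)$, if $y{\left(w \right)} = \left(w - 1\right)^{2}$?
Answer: $-16$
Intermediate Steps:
$y{\left(w \right)} = \left(-1 + w\right)^{2}$
$C{\left(H{\left(4 \right)} \right)} \left(7 + y{\left(0 \right)}\right) = - 2 \left(7 + \left(-1 + 0\right)^{2}\right) = - 2 \left(7 + \left(-1\right)^{2}\right) = - 2 \left(7 + 1\right) = \left(-2\right) 8 = -16$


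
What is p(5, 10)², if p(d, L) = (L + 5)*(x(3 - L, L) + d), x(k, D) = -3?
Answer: 900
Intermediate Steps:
p(d, L) = (-3 + d)*(5 + L) (p(d, L) = (L + 5)*(-3 + d) = (5 + L)*(-3 + d) = (-3 + d)*(5 + L))
p(5, 10)² = (-15 - 3*10 + 5*5 + 10*5)² = (-15 - 30 + 25 + 50)² = 30² = 900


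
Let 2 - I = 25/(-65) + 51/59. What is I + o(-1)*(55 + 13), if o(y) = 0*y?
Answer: 1166/767 ≈ 1.5202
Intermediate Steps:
o(y) = 0
I = 1166/767 (I = 2 - (25/(-65) + 51/59) = 2 - (25*(-1/65) + 51*(1/59)) = 2 - (-5/13 + 51/59) = 2 - 1*368/767 = 2 - 368/767 = 1166/767 ≈ 1.5202)
I + o(-1)*(55 + 13) = 1166/767 + 0*(55 + 13) = 1166/767 + 0*68 = 1166/767 + 0 = 1166/767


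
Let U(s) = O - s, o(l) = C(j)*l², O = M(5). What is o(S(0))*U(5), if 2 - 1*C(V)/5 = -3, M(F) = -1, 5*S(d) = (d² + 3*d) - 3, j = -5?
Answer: -54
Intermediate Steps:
S(d) = -⅗ + d²/5 + 3*d/5 (S(d) = ((d² + 3*d) - 3)/5 = (-3 + d² + 3*d)/5 = -⅗ + d²/5 + 3*d/5)
C(V) = 25 (C(V) = 10 - 5*(-3) = 10 + 15 = 25)
O = -1
o(l) = 25*l²
U(s) = -1 - s
o(S(0))*U(5) = (25*(-⅗ + (⅕)*0² + (⅗)*0)²)*(-1 - 1*5) = (25*(-⅗ + (⅕)*0 + 0)²)*(-1 - 5) = (25*(-⅗ + 0 + 0)²)*(-6) = (25*(-⅗)²)*(-6) = (25*(9/25))*(-6) = 9*(-6) = -54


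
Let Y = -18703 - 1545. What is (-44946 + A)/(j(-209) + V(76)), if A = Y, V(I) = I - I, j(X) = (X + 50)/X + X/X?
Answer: -6812773/184 ≈ -37026.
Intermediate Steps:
j(X) = 1 + (50 + X)/X (j(X) = (50 + X)/X + 1 = 1 + (50 + X)/X)
V(I) = 0
Y = -20248
A = -20248
(-44946 + A)/(j(-209) + V(76)) = (-44946 - 20248)/((2 + 50/(-209)) + 0) = -65194/((2 + 50*(-1/209)) + 0) = -65194/((2 - 50/209) + 0) = -65194/(368/209 + 0) = -65194/368/209 = -65194*209/368 = -6812773/184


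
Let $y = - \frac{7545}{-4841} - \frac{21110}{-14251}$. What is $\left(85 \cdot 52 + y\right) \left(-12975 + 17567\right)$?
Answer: $\frac{1401209765818800}{68989091} \approx 2.0311 \cdot 10^{7}$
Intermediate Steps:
$y = \frac{209717305}{68989091}$ ($y = \left(-7545\right) \left(- \frac{1}{4841}\right) - - \frac{21110}{14251} = \frac{7545}{4841} + \frac{21110}{14251} = \frac{209717305}{68989091} \approx 3.0399$)
$\left(85 \cdot 52 + y\right) \left(-12975 + 17567\right) = \left(85 \cdot 52 + \frac{209717305}{68989091}\right) \left(-12975 + 17567\right) = \left(4420 + \frac{209717305}{68989091}\right) 4592 = \frac{305141499525}{68989091} \cdot 4592 = \frac{1401209765818800}{68989091}$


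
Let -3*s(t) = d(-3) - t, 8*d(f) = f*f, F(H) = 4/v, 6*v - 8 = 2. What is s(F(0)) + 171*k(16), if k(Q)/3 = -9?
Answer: -184663/40 ≈ -4616.6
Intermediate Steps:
k(Q) = -27 (k(Q) = 3*(-9) = -27)
v = 5/3 (v = 4/3 + (⅙)*2 = 4/3 + ⅓ = 5/3 ≈ 1.6667)
F(H) = 12/5 (F(H) = 4/(5/3) = 4*(⅗) = 12/5)
d(f) = f²/8 (d(f) = (f*f)/8 = f²/8)
s(t) = -3/8 + t/3 (s(t) = -((⅛)*(-3)² - t)/3 = -((⅛)*9 - t)/3 = -(9/8 - t)/3 = -3/8 + t/3)
s(F(0)) + 171*k(16) = (-3/8 + (⅓)*(12/5)) + 171*(-27) = (-3/8 + ⅘) - 4617 = 17/40 - 4617 = -184663/40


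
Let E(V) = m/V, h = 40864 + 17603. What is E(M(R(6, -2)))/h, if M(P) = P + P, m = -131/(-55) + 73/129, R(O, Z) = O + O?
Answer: 10457/4977880380 ≈ 2.1007e-6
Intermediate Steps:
h = 58467
R(O, Z) = 2*O
m = 20914/7095 (m = -131*(-1/55) + 73*(1/129) = 131/55 + 73/129 = 20914/7095 ≈ 2.9477)
M(P) = 2*P
E(V) = 20914/(7095*V)
E(M(R(6, -2)))/h = (20914/(7095*((2*(2*6)))))/58467 = (20914/(7095*((2*12))))*(1/58467) = ((20914/7095)/24)*(1/58467) = ((20914/7095)*(1/24))*(1/58467) = (10457/85140)*(1/58467) = 10457/4977880380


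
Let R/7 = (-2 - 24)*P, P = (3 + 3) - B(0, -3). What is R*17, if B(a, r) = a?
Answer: -18564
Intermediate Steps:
P = 6 (P = (3 + 3) - 1*0 = 6 + 0 = 6)
R = -1092 (R = 7*((-2 - 24)*6) = 7*(-26*6) = 7*(-156) = -1092)
R*17 = -1092*17 = -18564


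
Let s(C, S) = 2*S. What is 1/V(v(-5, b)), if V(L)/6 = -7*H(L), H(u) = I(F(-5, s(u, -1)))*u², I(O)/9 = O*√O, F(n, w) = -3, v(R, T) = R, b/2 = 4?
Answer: -I*√3/85050 ≈ -2.0365e-5*I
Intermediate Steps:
b = 8 (b = 2*4 = 8)
I(O) = 9*O^(3/2) (I(O) = 9*(O*√O) = 9*O^(3/2))
H(u) = -27*I*√3*u² (H(u) = (9*(-3)^(3/2))*u² = (9*(-3*I*√3))*u² = (-27*I*√3)*u² = -27*I*√3*u²)
V(L) = 1134*I*√3*L² (V(L) = 6*(-(-189)*I*√3*L²) = 6*(189*I*√3*L²) = 1134*I*√3*L²)
1/V(v(-5, b)) = 1/(1134*I*√3*(-5)²) = 1/(1134*I*√3*25) = 1/(28350*I*√3) = -I*√3/85050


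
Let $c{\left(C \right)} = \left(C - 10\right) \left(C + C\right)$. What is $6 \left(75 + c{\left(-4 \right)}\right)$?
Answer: $1122$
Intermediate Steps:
$c{\left(C \right)} = 2 C \left(-10 + C\right)$ ($c{\left(C \right)} = \left(-10 + C\right) 2 C = 2 C \left(-10 + C\right)$)
$6 \left(75 + c{\left(-4 \right)}\right) = 6 \left(75 + 2 \left(-4\right) \left(-10 - 4\right)\right) = 6 \left(75 + 2 \left(-4\right) \left(-14\right)\right) = 6 \left(75 + 112\right) = 6 \cdot 187 = 1122$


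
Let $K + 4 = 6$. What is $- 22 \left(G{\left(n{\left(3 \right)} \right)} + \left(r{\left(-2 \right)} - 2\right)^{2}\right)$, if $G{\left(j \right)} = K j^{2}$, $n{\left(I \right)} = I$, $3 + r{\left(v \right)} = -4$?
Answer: $-2178$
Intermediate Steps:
$K = 2$ ($K = -4 + 6 = 2$)
$r{\left(v \right)} = -7$ ($r{\left(v \right)} = -3 - 4 = -7$)
$G{\left(j \right)} = 2 j^{2}$
$- 22 \left(G{\left(n{\left(3 \right)} \right)} + \left(r{\left(-2 \right)} - 2\right)^{2}\right) = - 22 \left(2 \cdot 3^{2} + \left(-7 - 2\right)^{2}\right) = - 22 \left(2 \cdot 9 + \left(-9\right)^{2}\right) = - 22 \left(18 + 81\right) = \left(-22\right) 99 = -2178$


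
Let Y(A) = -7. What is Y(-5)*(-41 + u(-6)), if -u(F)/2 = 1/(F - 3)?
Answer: 2569/9 ≈ 285.44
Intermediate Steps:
u(F) = -2/(-3 + F) (u(F) = -2/(F - 3) = -2/(-3 + F))
Y(-5)*(-41 + u(-6)) = -7*(-41 - 2/(-3 - 6)) = -7*(-41 - 2/(-9)) = -7*(-41 - 2*(-1/9)) = -7*(-41 + 2/9) = -7*(-367/9) = 2569/9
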